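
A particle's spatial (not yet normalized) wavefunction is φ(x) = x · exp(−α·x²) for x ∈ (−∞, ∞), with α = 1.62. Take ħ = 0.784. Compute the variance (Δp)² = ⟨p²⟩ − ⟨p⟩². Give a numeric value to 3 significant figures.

Compute ⟨p⟩ and ⟨p²⟩ separately; (Δp)² = ⟨p²⟩ − ⟨p⟩².
Expand each integrand as polynomial × e^(−2αx²) and use ∫x^(2j)·e^(−2αx²) dx = (2j−1)!!/(4α)^j · √(π/(2α)), odd powers → 0; here √(π/(2α)) = 0.98470. Differentiate with the product rule, d/dx e^(−αx²) = −2αx·e^(−αx²).
Normalization: ∫|φ|² dx = 0.15196.
⟨p⟩ = 0.0000 and ⟨p²⟩ = 2.9872.
(Δp)² = 2.9872 − (0.0000)² = 2.9872.

2.99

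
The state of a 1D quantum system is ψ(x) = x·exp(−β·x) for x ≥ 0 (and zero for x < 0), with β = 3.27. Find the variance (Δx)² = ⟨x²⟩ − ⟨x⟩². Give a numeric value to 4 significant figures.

0.07014

Compute ⟨x⟩ and ⟨x²⟩ separately, then (Δx)² = ⟨x²⟩ − ⟨x⟩².
Every integrand reduces to terms xʲ·e^(−2βx) on [0, ∞); use ∫₀^∞ xʲ·e^(−2βx) dx = j!/(2β)^(j+1).
Normalization: ∫|ψ|² dx = 0.0071498.
⟨x⟩ = 0.45872 and ⟨x²⟩ = 0.28056.
(Δx)² = 0.28056 − (0.45872)² = 0.070140.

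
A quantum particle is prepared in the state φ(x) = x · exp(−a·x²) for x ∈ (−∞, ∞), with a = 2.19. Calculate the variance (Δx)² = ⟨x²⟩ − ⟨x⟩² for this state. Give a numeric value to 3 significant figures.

Compute ⟨x⟩ and ⟨x²⟩ separately, then (Δx)² = ⟨x²⟩ − ⟨x⟩².
Expand each integrand as polynomial × e^(−2ax²) and use ∫x^(2j)·e^(−2ax²) dx = (2j−1)!!/(4a)^j · √(π/(2a)), odd powers → 0; here √(π/(2a)) = 0.84691.
Normalization: ∫|φ|² dx = 0.096679.
⟨x⟩ = 0.0000 and ⟨x²⟩ = 0.34247.
(Δx)² = 0.34247 − (0.0000)² = 0.34247.

0.342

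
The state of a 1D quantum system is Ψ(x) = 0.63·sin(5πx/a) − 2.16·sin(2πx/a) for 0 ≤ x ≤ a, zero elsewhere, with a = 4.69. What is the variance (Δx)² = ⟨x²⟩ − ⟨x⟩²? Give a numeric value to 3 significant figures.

Compute ⟨x⟩ and ⟨x²⟩ separately, then (Δx)² = ⟨x²⟩ − ⟨x⟩².
On 0 ≤ x ≤ a (j ≠ l): ∫sin²(jπx/a) dx = a/2, ∫sin(jπx/a)·sin(lπx/a) dx = 0; diagonal moments ∫x·sin²(jπx/a) dx = a²/4, ∫x²·sin²(jπx/a) dx = a³·(1/6 − 1/(4j²π²)); cross terms ∫x·sin(jπx/a)·sin(lπx/a) dx = 0 for j + l even and −4jla²/(π²(j² − l²)²) for j + l odd, ∫x²·sin(jπx/a)·sin(lπx/a) dx = (−1)^(j+l)·4jla³/(π²(j² − l²)²); higher powers the same way via product-to-sum and parts.
Normalization: ∫|Ψ|² dx = 11.872.
⟨x⟩ = 2.3913 and ⟨x²⟩ = 7.2891.
(Δx)² = 7.2891 − (2.3913)² = 1.5706.

1.57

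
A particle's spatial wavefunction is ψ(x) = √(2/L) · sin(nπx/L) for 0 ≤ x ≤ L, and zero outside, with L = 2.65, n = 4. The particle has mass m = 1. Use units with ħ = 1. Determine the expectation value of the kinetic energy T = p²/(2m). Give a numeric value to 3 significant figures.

T = −(ħ²/2m) d²/dx², so ⟨T⟩ = −(ħ²/2m) ∫ ψ*·ψ'' dx; with m = 1.
d/dx sin(nπx/L) = (nπ/L)·cos(nπx/L) and d²/dx² sin(nπx/L) = −(nπ/L)²·sin(nπx/L); on 0 ≤ x ≤ L, ∫sin²(nπx/L) dx = L/2 and ∫sin(nπx/L)·cos(nπx/L) dx = 0.
⟨T⟩ = 11.243.

11.2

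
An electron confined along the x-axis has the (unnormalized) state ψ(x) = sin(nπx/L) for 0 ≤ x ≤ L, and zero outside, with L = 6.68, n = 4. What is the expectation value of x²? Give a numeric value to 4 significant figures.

14.73

⟨x²⟩ = ∫ x²·|ψ|² dx / ∫|ψ|² dx (integrals over the domain).
With sin²θ = (1 − cos2θ)/2 on 0 ≤ x ≤ L: ∫sin²(nπx/L) dx = L/2, ∫x·sin²(nπx/L) dx = L²/4, ∫x²·sin²(nπx/L) dx = L³·(1/6 − 1/(4n²π²)); higher powers xᵏ the same way, integrating xᵏ·cos(2nπx/L) by parts.
State is unnormalized: ∫|ψ|² dx = 3.3400, and ∫ψ*·x²·ψ dx = 49.208, so ⟨x²⟩ = 49.208 / 3.3400.
⟨x²⟩ = 14.733.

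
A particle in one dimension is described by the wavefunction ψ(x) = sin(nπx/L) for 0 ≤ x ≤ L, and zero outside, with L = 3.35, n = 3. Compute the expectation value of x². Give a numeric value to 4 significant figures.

3.678

⟨x²⟩ = ∫ x²·|ψ|² dx / ∫|ψ|² dx (integrals over the domain).
With sin²θ = (1 − cos2θ)/2 on 0 ≤ x ≤ L: ∫sin²(nπx/L) dx = L/2, ∫x·sin²(nπx/L) dx = L²/4, ∫x²·sin²(nπx/L) dx = L³·(1/6 − 1/(4n²π²)); higher powers xᵏ the same way, integrating xᵏ·cos(2nπx/L) by parts.
State is unnormalized: ∫|ψ|² dx = 1.6750, and ∫ψ*·x²·ψ dx = 6.1601, so ⟨x²⟩ = 6.1601 / 1.6750.
⟨x²⟩ = 3.6777.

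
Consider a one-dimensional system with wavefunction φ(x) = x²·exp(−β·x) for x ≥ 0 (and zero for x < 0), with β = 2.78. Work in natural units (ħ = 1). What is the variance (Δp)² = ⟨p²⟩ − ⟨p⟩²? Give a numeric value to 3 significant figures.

Compute ⟨p⟩ and ⟨p²⟩ separately; (Δp)² = ⟨p²⟩ − ⟨p⟩².
Differentiate x²·exp(−β·x) with the product rule; every integrand then reduces to terms xʲ·e^(−2βx) on [0, ∞), with ∫₀^∞ xʲ·e^(−2βx) dx = j!/(2β)^(j+1).
Normalization: ∫|φ|² dx = 0.0045169.
⟨p⟩ = 0.0000 and ⟨p²⟩ = 2.5761.
(Δp)² = 2.5761 − (0.0000)² = 2.5761.

2.58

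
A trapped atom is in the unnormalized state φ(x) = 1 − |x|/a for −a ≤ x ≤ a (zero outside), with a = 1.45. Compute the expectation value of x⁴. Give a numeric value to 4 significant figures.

0.1263

⟨x⁴⟩ = ∫ x⁴·|φ|² dx / ∫|φ|² dx (integrals over the domain).
φ is even, so ∫ over [−a, a] = 2∫₀ᵃ with φ = 1 − x/a there: ∫₀ᵃ (1 − x/a)² dx = a/3, ∫₀ᵃ x²(1 − x/a)² dx = a³/30, ∫₀ᵃ x⁴(1 − x/a)² dx = a⁵/105.
State is unnormalized: ∫|φ|² dx = 0.96667, and ∫φ*·x⁴·φ dx = 0.12209, so ⟨x⁴⟩ = 0.12209 / 0.96667.
⟨x⁴⟩ = 0.12630.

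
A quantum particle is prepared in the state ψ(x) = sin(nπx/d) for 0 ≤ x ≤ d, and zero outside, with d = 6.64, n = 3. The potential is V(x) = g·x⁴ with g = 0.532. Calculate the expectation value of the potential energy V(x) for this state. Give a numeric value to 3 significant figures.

⟨V⟩ = ∫ V(x)·|ψ|² dx / ∫|ψ|² dx.
With sin²θ = (1 − cos2θ)/2 on 0 ≤ x ≤ d: ∫sin²(nπx/d) dx = d/2, ∫x·sin²(nπx/d) dx = d²/4, ∫x²·sin²(nπx/d) dx = d³·(1/6 − 1/(4n²π²)); higher powers xᵏ the same way, integrating xᵏ·cos(2nπx/d) by parts.
State is unnormalized: ∫|ψ|² dx = 3.3200, and ∫ψ*·V(x)·ψ dx = 648.68, so ⟨V⟩ = 648.68 / 3.3200.
⟨V⟩ = 195.38.

195.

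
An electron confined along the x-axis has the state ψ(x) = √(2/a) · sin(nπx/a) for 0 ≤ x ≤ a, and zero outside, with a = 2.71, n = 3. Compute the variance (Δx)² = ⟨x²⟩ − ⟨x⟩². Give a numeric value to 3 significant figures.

0.571

Compute ⟨x⟩ and ⟨x²⟩ separately, then (Δx)² = ⟨x²⟩ − ⟨x⟩².
With sin²θ = (1 − cos2θ)/2 on 0 ≤ x ≤ a: ∫sin²(nπx/a) dx = a/2, ∫x·sin²(nπx/a) dx = a²/4, ∫x²·sin²(nπx/a) dx = a³·(1/6 − 1/(4n²π²)); higher powers xᵏ the same way, integrating xᵏ·cos(2nπx/a) by parts.
⟨x⟩ = 1.3550 and ⟨x²⟩ = 2.4067.
(Δx)² = 2.4067 − (1.3550)² = 0.57067.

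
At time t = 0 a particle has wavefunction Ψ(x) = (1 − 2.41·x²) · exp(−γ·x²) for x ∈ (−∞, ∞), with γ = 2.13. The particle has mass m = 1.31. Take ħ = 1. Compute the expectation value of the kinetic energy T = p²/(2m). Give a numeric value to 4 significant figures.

T = −(ħ²/2m) d²/dx², so ⟨T⟩ = −(ħ²/2m) ∫ Ψ*·Ψ'' dx / ∫|Ψ|² dx; with m = 1.31.
Expand each integrand as polynomial × e^(−2γx²) and use ∫x^(2j)·e^(−2γx²) dx = (2j−1)!!/(4γ)^j · √(π/(2γ)), odd powers → 0; here √(π/(2γ)) = 0.85876. Differentiate with the product rule, d/dx e^(−γx²) = −2γx·e^(−γx²).
State is unnormalized: ∫|Ψ|² dx = 0.57907, and ∫Ψ*·(−ħ²/2m · Ψ'') dx = 1.4841, so ⟨T⟩ = 1.4841 / 0.57907.
⟨T⟩ = 2.5630.

2.563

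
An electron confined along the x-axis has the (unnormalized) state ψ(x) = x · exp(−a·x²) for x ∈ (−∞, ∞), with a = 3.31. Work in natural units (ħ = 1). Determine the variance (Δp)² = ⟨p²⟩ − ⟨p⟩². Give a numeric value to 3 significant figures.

9.93

Compute ⟨p⟩ and ⟨p²⟩ separately; (Δp)² = ⟨p²⟩ − ⟨p⟩².
Expand each integrand as polynomial × e^(−2ax²) and use ∫x^(2j)·e^(−2ax²) dx = (2j−1)!!/(4a)^j · √(π/(2a)), odd powers → 0; here √(π/(2a)) = 0.68888. Differentiate with the product rule, d/dx e^(−ax²) = −2ax·e^(−ax²).
Normalization: ∫|ψ|² dx = 0.052030.
⟨p⟩ = 0.0000 and ⟨p²⟩ = 9.9300.
(Δp)² = 9.9300 − (0.0000)² = 9.9300.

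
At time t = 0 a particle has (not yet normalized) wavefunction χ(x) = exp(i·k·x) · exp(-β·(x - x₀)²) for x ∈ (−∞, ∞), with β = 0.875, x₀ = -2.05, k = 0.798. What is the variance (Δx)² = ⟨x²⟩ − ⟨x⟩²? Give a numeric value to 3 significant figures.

Compute ⟨x⟩ and ⟨x²⟩ separately, then (Δx)² = ⟨x²⟩ − ⟨x⟩².
Gaussian moments (u = x − x₀): ∫u^(2j)·e^(−2βu²) du = (2j−1)!!/(4β)^j · √(π/(2β)), odd powers integrate to 0; here √(π/(2β)) = 1.3398.
Normalization: ∫|χ|² dx = 1.3398.
⟨x⟩ = -2.0500 and ⟨x²⟩ = 4.4882.
(Δx)² = 4.4882 − (-2.0500)² = 0.28571.

0.286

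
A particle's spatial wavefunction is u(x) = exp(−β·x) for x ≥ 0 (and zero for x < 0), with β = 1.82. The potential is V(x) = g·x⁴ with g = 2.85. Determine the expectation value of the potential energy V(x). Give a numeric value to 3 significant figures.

⟨V⟩ = ∫ V(x)·|u|² dx / ∫|u|² dx.
Every integrand reduces to terms xʲ·e^(−2βx) on [0, ∞); use ∫₀^∞ xʲ·e^(−2βx) dx = j!/(2β)^(j+1).
State is unnormalized: ∫|u|² dx = 0.27473, and ∫u*·V(x)·u dx = 0.10704, so ⟨V⟩ = 0.10704 / 0.27473.
⟨V⟩ = 0.38963.

0.390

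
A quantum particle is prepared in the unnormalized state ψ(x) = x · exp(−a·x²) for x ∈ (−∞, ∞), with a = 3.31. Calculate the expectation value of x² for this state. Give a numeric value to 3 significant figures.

⟨x²⟩ = ∫ x²·|ψ|² dx / ∫|ψ|² dx (integrals over the domain).
Expand each integrand as polynomial × e^(−2ax²) and use ∫x^(2j)·e^(−2ax²) dx = (2j−1)!!/(4a)^j · √(π/(2a)), odd powers → 0; here √(π/(2a)) = 0.68888.
State is unnormalized: ∫|ψ|² dx = 0.052030, and ∫ψ*·x²·ψ dx = 0.011789, so ⟨x²⟩ = 0.011789 / 0.052030.
⟨x²⟩ = 0.22659.

0.227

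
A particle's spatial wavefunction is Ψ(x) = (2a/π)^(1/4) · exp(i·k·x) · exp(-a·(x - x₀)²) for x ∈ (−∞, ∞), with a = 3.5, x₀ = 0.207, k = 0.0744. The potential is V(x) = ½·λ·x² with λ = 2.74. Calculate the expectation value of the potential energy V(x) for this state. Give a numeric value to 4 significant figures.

⟨V⟩ = ∫ V(x)·|Ψ|² dx.
Gaussian moments (u = x − x₀): ∫u^(2j)·e^(−2au²) du = (2j−1)!!/(4a)^j · √(π/(2a)), odd powers integrate to 0; here √(π/(2a)) = 0.66992.
⟨V⟩ = 0.15656.

0.1566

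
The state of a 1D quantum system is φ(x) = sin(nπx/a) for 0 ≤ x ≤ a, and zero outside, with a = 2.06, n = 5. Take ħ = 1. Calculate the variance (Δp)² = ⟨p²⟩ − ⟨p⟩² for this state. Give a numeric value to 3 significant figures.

Compute ⟨p⟩ and ⟨p²⟩ separately; (Δp)² = ⟨p²⟩ − ⟨p⟩².
d/dx sin(nπx/a) = (nπ/a)·cos(nπx/a) and d²/dx² sin(nπx/a) = −(nπ/a)²·sin(nπx/a); on 0 ≤ x ≤ a, ∫sin²(nπx/a) dx = a/2 and ∫sin(nπx/a)·cos(nπx/a) dx = 0.
Normalization: ∫|φ|² dx = 1.0300.
⟨p⟩ = 0.0000 and ⟨p²⟩ = 58.144.
(Δp)² = 58.144 − (0.0000)² = 58.144.

58.1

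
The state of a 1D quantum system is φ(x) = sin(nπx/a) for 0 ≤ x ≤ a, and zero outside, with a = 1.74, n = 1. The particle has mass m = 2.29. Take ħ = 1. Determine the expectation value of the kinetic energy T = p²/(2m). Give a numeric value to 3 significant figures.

T = −(ħ²/2m) d²/dx², so ⟨T⟩ = −(ħ²/2m) ∫ φ*·φ'' dx / ∫|φ|² dx; with m = 2.29.
d/dx sin(nπx/a) = (nπ/a)·cos(nπx/a) and d²/dx² sin(nπx/a) = −(nπ/a)²·sin(nπx/a); on 0 ≤ x ≤ a, ∫sin²(nπx/a) dx = a/2 and ∫sin(nπx/a)·cos(nπx/a) dx = 0.
State is unnormalized: ∫|φ|² dx = 0.87000, and ∫φ*·(−ħ²/2m · φ'') dx = 0.61923, so ⟨T⟩ = 0.61923 / 0.87000.
⟨T⟩ = 0.71176.

0.712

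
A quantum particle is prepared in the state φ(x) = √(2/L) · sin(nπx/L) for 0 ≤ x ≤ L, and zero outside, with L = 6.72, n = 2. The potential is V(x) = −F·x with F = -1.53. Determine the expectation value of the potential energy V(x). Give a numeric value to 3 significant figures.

5.14

⟨V⟩ = ∫ V(x)·|φ|² dx.
With sin²θ = (1 − cos2θ)/2 on 0 ≤ x ≤ L: ∫sin²(nπx/L) dx = L/2, ∫x·sin²(nπx/L) dx = L²/4, ∫x²·sin²(nπx/L) dx = L³·(1/6 − 1/(4n²π²)); higher powers xᵏ the same way, integrating xᵏ·cos(2nπx/L) by parts.
⟨V⟩ = 5.1408.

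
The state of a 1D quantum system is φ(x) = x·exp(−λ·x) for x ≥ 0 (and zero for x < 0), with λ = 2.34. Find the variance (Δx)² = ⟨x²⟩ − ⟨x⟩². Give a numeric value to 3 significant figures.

0.137

Compute ⟨x⟩ and ⟨x²⟩ separately, then (Δx)² = ⟨x²⟩ − ⟨x⟩².
Every integrand reduces to terms xʲ·e^(−2λx) on [0, ∞); use ∫₀^∞ xʲ·e^(−2λx) dx = j!/(2λ)^(j+1).
Normalization: ∫|φ|² dx = 0.019512.
⟨x⟩ = 0.64103 and ⟨x²⟩ = 0.54789.
(Δx)² = 0.54789 − (0.64103)² = 0.13697.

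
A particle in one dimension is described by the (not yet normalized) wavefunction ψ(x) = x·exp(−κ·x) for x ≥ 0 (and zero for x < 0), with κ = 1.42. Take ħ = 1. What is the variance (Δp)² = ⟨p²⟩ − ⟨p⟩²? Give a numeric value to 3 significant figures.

2.02

Compute ⟨p⟩ and ⟨p²⟩ separately; (Δp)² = ⟨p²⟩ − ⟨p⟩².
Differentiate x·exp(−κ·x) with the product rule; every integrand then reduces to terms xʲ·e^(−2κx) on [0, ∞), with ∫₀^∞ xʲ·e^(−2κx) dx = j!/(2κ)^(j+1).
Normalization: ∫|ψ|² dx = 0.087312.
⟨p⟩ = 0.0000 and ⟨p²⟩ = 2.0164.
(Δp)² = 2.0164 − (0.0000)² = 2.0164.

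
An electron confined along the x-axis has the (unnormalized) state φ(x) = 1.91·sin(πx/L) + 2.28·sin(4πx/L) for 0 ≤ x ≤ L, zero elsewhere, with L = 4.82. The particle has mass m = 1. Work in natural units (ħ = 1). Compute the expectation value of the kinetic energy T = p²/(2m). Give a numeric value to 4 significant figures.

T = −(ħ²/2m) d²/dx², so ⟨T⟩ = −(ħ²/2m) ∫ φ*·φ'' dx / ∫|φ|² dx; with m = 1.
d²/dx² sin(jπx/L) = −(jπ/L)²·sin(jπx/L); on 0 ≤ x ≤ L, ∫sin²(jπx/L) dx = L/2 and ∫sin(jπx/L)·sin(lπx/L) dx = 0 for j ≠ l, so only diagonal terms survive in ∫|φ|² and ∫φ·φ″; ∫φ·φ′ dx = [φ²/2] between the walls = 0.
State is unnormalized: ∫|φ|² dx = 21.320, and ∫φ*·(−ħ²/2m · φ'') dx = 44.445, so ⟨T⟩ = 44.445 / 21.320.
⟨T⟩ = 2.0847.

2.085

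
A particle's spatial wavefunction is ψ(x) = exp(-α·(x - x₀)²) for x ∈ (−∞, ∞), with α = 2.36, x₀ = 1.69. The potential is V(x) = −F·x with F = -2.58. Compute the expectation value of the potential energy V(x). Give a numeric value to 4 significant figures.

⟨V⟩ = ∫ V(x)·|ψ|² dx / ∫|ψ|² dx.
Gaussian moments (u = x − x₀): ∫u^(2j)·e^(−2αu²) du = (2j−1)!!/(4α)^j · √(π/(2α)), odd powers integrate to 0; here √(π/(2α)) = 0.81584.
State is unnormalized: ∫|ψ|² dx = 0.81584, and ∫ψ*·V(x)·ψ dx = 3.5572, so ⟨V⟩ = 3.5572 / 0.81584.
⟨V⟩ = 4.3602.

4.360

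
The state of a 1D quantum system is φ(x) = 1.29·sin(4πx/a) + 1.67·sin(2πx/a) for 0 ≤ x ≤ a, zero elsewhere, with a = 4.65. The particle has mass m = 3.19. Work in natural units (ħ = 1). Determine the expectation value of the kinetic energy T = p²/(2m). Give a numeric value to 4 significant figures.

T = −(ħ²/2m) d²/dx², so ⟨T⟩ = −(ħ²/2m) ∫ φ*·φ'' dx / ∫|φ|² dx; with m = 3.19.
d²/dx² sin(jπx/a) = −(jπ/a)²·sin(jπx/a); on 0 ≤ x ≤ a, ∫sin²(jπx/a) dx = a/2 and ∫sin(jπx/a)·sin(lπx/a) dx = 0 for j ≠ l, so only diagonal terms survive in ∫|φ|² and ∫φ·φ″; ∫φ·φ′ dx = [φ²/2] between the walls = 0.
State is unnormalized: ∫|φ|² dx = 10.353, and ∫φ*·(−ħ²/2m · φ'') dx = 6.2845, so ⟨T⟩ = 6.2845 / 10.353.
⟨T⟩ = 0.60701.

0.6070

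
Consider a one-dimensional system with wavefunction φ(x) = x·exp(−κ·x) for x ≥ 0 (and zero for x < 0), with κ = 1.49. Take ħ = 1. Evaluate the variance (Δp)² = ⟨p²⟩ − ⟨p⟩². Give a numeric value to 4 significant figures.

2.220

Compute ⟨p⟩ and ⟨p²⟩ separately; (Δp)² = ⟨p²⟩ − ⟨p⟩².
Differentiate x·exp(−κ·x) with the product rule; every integrand then reduces to terms xʲ·e^(−2κx) on [0, ∞), with ∫₀^∞ xʲ·e^(−2κx) dx = j!/(2κ)^(j+1).
Normalization: ∫|φ|² dx = 0.075576.
⟨p⟩ = 0.0000 and ⟨p²⟩ = 2.2201.
(Δp)² = 2.2201 − (0.0000)² = 2.2201.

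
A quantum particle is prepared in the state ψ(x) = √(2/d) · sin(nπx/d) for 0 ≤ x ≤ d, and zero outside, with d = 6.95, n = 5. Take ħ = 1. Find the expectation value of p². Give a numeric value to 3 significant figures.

5.11

p² ψ = −ħ² d²ψ/dx²; ⟨p²⟩ = −ħ² ∫ ψ*·ψ'' dx.
d/dx sin(nπx/d) = (nπ/d)·cos(nπx/d) and d²/dx² sin(nπx/d) = −(nπ/d)²·sin(nπx/d); on 0 ≤ x ≤ d, ∫sin²(nπx/d) dx = d/2 and ∫sin(nπx/d)·cos(nπx/d) dx = 0.
⟨p²⟩ = 5.1082.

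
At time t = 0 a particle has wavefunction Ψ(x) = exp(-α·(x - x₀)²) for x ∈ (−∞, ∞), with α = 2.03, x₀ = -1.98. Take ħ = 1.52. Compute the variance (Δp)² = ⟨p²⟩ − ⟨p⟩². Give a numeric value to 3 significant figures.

4.69

Compute ⟨p⟩ and ⟨p²⟩ separately; (Δp)² = ⟨p²⟩ − ⟨p⟩².
Gaussian moments (u = x − x₀): ∫u^(2j)·e^(−2αu²) du = (2j−1)!!/(4α)^j · √(π/(2α)), odd powers integrate to 0; here √(π/(2α)) = 0.87965. Derivatives: d/dx e^(−αu²) = −2αu·e^(−αu²), d²/dx² e^(−αu²) = (4α²u² − 2α)·e^(−αu²).
Normalization: ∫|Ψ|² dx = 0.87965.
⟨p⟩ = 0.0000 and ⟨p²⟩ = 4.6901.
(Δp)² = 4.6901 − (0.0000)² = 4.6901.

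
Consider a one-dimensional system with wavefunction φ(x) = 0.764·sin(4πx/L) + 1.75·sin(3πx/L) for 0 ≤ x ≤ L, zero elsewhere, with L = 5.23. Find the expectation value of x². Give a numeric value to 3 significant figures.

⟨x²⟩ = ∫ x²·|φ|² dx / ∫|φ|² dx (integrals over the domain).
On 0 ≤ x ≤ L (j ≠ l): ∫sin²(jπx/L) dx = L/2, ∫sin(jπx/L)·sin(lπx/L) dx = 0; diagonal moments ∫x·sin²(jπx/L) dx = L²/4, ∫x²·sin²(jπx/L) dx = L³·(1/6 − 1/(4j²π²)); cross terms ∫x·sin(jπx/L)·sin(lπx/L) dx = 0 for j + l even and −4jlL²/(π²(j² − l²)²) for j + l odd, ∫x²·sin(jπx/L)·sin(lπx/L) dx = (−1)^(j+l)·4jlL³/(π²(j² − l²)²); higher powers the same way via product-to-sum and parts.
State is unnormalized: ∫|φ|² dx = 9.5348, and ∫φ*·x²·φ dx = 47.602, so ⟨x²⟩ = 47.602 / 9.5348.
⟨x²⟩ = 4.9925.

4.99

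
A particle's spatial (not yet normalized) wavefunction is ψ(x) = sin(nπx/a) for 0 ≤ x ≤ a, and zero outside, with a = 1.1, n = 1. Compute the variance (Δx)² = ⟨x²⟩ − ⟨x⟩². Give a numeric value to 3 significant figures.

0.0395

Compute ⟨x⟩ and ⟨x²⟩ separately, then (Δx)² = ⟨x²⟩ − ⟨x⟩².
With sin²θ = (1 − cos2θ)/2 on 0 ≤ x ≤ a: ∫sin²(nπx/a) dx = a/2, ∫x·sin²(nπx/a) dx = a²/4, ∫x²·sin²(nπx/a) dx = a³·(1/6 − 1/(4n²π²)); higher powers xᵏ the same way, integrating xᵏ·cos(2nπx/a) by parts.
Normalization: ∫|ψ|² dx = 0.55000.
⟨x⟩ = 0.55000 and ⟨x²⟩ = 0.34203.
(Δx)² = 0.34203 − (0.55000)² = 0.039534.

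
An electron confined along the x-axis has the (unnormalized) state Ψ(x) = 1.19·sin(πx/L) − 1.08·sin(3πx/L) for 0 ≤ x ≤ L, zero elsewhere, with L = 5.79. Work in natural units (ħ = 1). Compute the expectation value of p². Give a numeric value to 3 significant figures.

1.36

p² Ψ = −ħ² d²Ψ/dx²; ⟨p²⟩ = −ħ² ∫ Ψ*·Ψ'' dx / ∫|Ψ|² dx.
d²/dx² sin(jπx/L) = −(jπ/L)²·sin(jπx/L); on 0 ≤ x ≤ L, ∫sin²(jπx/L) dx = L/2 and ∫sin(jπx/L)·sin(lπx/L) dx = 0 for j ≠ l, so only diagonal terms survive in ∫|Ψ|² and ∫Ψ·Ψ″; ∫Ψ·Ψ′ dx = [Ψ²/2] between the walls = 0.
State is unnormalized: ∫|Ψ|² dx = 7.4763, and ∫Ψ*·(−ħ² Ψ'') dx = 10.154, so ⟨p²⟩ = 10.154 / 7.4763.
⟨p²⟩ = 1.3582.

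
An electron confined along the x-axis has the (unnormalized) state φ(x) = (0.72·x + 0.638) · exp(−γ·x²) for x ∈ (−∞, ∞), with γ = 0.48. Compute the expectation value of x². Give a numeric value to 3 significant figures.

⟨x²⟩ = ∫ x²·|φ|² dx / ∫|φ|² dx (integrals over the domain).
Expand each integrand as polynomial × e^(−2γx²) and use ∫x^(2j)·e^(−2γx²) dx = (2j−1)!!/(4γ)^j · √(π/(2γ)), odd powers → 0; here √(π/(2γ)) = 1.8090.
State is unnormalized: ∫|φ|² dx = 1.2248, and ∫φ*·x²·φ dx = 1.1467, so ⟨x²⟩ = 1.1467 / 1.2248.
⟨x²⟩ = 0.93624.

0.936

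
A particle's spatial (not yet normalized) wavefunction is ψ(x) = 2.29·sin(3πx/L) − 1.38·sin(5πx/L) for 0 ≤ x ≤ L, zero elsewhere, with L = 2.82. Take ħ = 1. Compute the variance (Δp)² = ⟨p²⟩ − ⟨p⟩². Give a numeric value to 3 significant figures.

16.5

Compute ⟨p⟩ and ⟨p²⟩ separately; (Δp)² = ⟨p²⟩ − ⟨p⟩².
d²/dx² sin(jπx/L) = −(jπ/L)²·sin(jπx/L); on 0 ≤ x ≤ L, ∫sin²(jπx/L) dx = L/2 and ∫sin(jπx/L)·sin(lπx/L) dx = 0 for j ≠ l, so only diagonal terms survive in ∫|ψ|² and ∫ψ·ψ″; ∫ψ·ψ′ dx = [ψ²/2] between the walls = 0.
Normalization: ∫|ψ|² dx = 10.079.
⟨p⟩ = 0.0000 and ⟨p²⟩ = 16.460.
(Δp)² = 16.460 − (0.0000)² = 16.460.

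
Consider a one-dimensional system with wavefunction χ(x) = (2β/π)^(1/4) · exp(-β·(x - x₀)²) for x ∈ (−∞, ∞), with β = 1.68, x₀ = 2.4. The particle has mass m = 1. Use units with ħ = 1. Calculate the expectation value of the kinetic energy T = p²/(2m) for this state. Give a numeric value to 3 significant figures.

0.840

T = −(ħ²/2m) d²/dx², so ⟨T⟩ = −(ħ²/2m) ∫ χ*·χ'' dx; with m = 1.
Gaussian moments (u = x − x₀): ∫u^(2j)·e^(−2βu²) du = (2j−1)!!/(4β)^j · √(π/(2β)), odd powers integrate to 0; here √(π/(2β)) = 0.96695. Derivatives: d/dx e^(−βu²) = −2βu·e^(−βu²), d²/dx² e^(−βu²) = (4β²u² − 2β)·e^(−βu²).
⟨T⟩ = 0.84000.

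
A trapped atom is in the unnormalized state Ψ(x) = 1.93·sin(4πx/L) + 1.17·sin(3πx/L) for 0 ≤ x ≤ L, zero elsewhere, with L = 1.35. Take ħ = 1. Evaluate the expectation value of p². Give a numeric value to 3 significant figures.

p² Ψ = −ħ² d²Ψ/dx²; ⟨p²⟩ = −ħ² ∫ Ψ*·Ψ'' dx / ∫|Ψ|² dx.
d²/dx² sin(jπx/L) = −(jπ/L)²·sin(jπx/L); on 0 ≤ x ≤ L, ∫sin²(jπx/L) dx = L/2 and ∫sin(jπx/L)·sin(lπx/L) dx = 0 for j ≠ l, so only diagonal terms survive in ∫|Ψ|² and ∫Ψ·Ψ″; ∫Ψ·Ψ′ dx = [Ψ²/2] between the walls = 0.
State is unnormalized: ∫|Ψ|² dx = 3.4383, and ∫Ψ*·(−ħ² Ψ'') dx = 262.89, so ⟨p²⟩ = 262.89 / 3.4383.
⟨p²⟩ = 76.459.

76.5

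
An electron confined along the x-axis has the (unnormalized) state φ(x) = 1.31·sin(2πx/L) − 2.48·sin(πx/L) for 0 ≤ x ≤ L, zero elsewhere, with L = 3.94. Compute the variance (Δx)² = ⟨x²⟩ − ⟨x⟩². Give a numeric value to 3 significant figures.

0.292

Compute ⟨x⟩ and ⟨x²⟩ separately, then (Δx)² = ⟨x²⟩ − ⟨x⟩².
On 0 ≤ x ≤ L (j ≠ l): ∫sin²(jπx/L) dx = L/2, ∫sin(jπx/L)·sin(lπx/L) dx = 0; diagonal moments ∫x·sin²(jπx/L) dx = L²/4, ∫x²·sin²(jπx/L) dx = L³·(1/6 − 1/(4j²π²)); cross terms ∫x·sin(jπx/L)·sin(lπx/L) dx = 0 for j + l even and −4jlL²/(π²(j² − l²)²) for j + l odd, ∫x²·sin(jπx/L)·sin(lπx/L) dx = (−1)^(j+l)·4jlL³/(π²(j² − l²)²); higher powers the same way via product-to-sum and parts.
Normalization: ∫|φ|² dx = 15.497.
⟨x⟩ = 2.5562 and ⟨x²⟩ = 6.8264.
(Δx)² = 6.8264 − (2.5562)² = 0.29224.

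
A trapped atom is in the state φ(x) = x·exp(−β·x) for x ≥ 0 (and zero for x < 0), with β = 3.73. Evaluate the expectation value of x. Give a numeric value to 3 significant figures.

⟨x⟩ = ∫ x·|φ|² dx / ∫|φ|² dx (integrals over the domain).
Every integrand reduces to terms xʲ·e^(−2βx) on [0, ∞); use ∫₀^∞ xʲ·e^(−2βx) dx = j!/(2β)^(j+1).
State is unnormalized: ∫|φ|² dx = 0.0048174, and ∫φ*·x·φ dx = 0.0019373, so ⟨x⟩ = 0.0019373 / 0.0048174.
⟨x⟩ = 0.40214.

0.402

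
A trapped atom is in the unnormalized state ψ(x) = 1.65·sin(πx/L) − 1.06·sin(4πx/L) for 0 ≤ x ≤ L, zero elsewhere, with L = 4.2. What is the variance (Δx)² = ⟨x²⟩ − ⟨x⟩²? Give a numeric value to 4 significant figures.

Compute ⟨x⟩ and ⟨x²⟩ separately, then (Δx)² = ⟨x²⟩ − ⟨x⟩².
On 0 ≤ x ≤ L (j ≠ l): ∫sin²(jπx/L) dx = L/2, ∫sin(jπx/L)·sin(lπx/L) dx = 0; diagonal moments ∫x·sin²(jπx/L) dx = L²/4, ∫x²·sin²(jπx/L) dx = L³·(1/6 − 1/(4j²π²)); cross terms ∫x·sin(jπx/L)·sin(lπx/L) dx = 0 for j + l even and −4jlL²/(π²(j² − l²)²) for j + l odd, ∫x²·sin(jπx/L)·sin(lπx/L) dx = (−1)^(j+l)·4jlL³/(π²(j² − l²)²); higher powers the same way via product-to-sum and parts.
Normalization: ∫|ψ|² dx = 8.0768.
⟨x⟩ = 2.1550 and ⟨x²⟩ = 5.4623.
(Δx)² = 5.4623 − (2.1550)² = 0.81807.

0.8181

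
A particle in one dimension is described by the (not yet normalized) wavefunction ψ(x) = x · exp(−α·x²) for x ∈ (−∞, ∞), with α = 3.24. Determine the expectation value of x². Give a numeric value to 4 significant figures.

⟨x²⟩ = ∫ x²·|ψ|² dx / ∫|ψ|² dx (integrals over the domain).
Expand each integrand as polynomial × e^(−2αx²) and use ∫x^(2j)·e^(−2αx²) dx = (2j−1)!!/(4α)^j · √(π/(2α)), odd powers → 0; here √(π/(2α)) = 0.69629.
State is unnormalized: ∫|ψ|² dx = 0.053726, and ∫ψ*·x²·ψ dx = 0.012437, so ⟨x²⟩ = 0.012437 / 0.053726.
⟨x²⟩ = 0.23148.

0.2315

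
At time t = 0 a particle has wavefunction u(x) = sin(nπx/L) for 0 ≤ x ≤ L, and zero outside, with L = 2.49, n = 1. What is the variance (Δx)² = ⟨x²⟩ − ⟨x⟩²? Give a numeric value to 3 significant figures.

Compute ⟨x⟩ and ⟨x²⟩ separately, then (Δx)² = ⟨x²⟩ − ⟨x⟩².
With sin²θ = (1 − cos2θ)/2 on 0 ≤ x ≤ L: ∫sin²(nπx/L) dx = L/2, ∫x·sin²(nπx/L) dx = L²/4, ∫x²·sin²(nπx/L) dx = L³·(1/6 − 1/(4n²π²)); higher powers xᵏ the same way, integrating xᵏ·cos(2nπx/L) by parts.
Normalization: ∫|u|² dx = 1.2450.
⟨x⟩ = 1.2450 and ⟨x²⟩ = 1.7526.
(Δx)² = 1.7526 − (1.2450)² = 0.20257.

0.203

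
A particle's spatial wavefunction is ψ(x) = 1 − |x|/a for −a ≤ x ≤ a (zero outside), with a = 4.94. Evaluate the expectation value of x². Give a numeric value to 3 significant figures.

⟨x²⟩ = ∫ x²·|ψ|² dx / ∫|ψ|² dx (integrals over the domain).
ψ is even, so ∫ over [−a, a] = 2∫₀ᵃ with ψ = 1 − x/a there: ∫₀ᵃ (1 − x/a)² dx = a/3, ∫₀ᵃ x²(1 − x/a)² dx = a³/30, ∫₀ᵃ x⁴(1 − x/a)² dx = a⁵/105.
State is unnormalized: ∫|ψ|² dx = 3.2933, and ∫ψ*·x²·ψ dx = 8.0369, so ⟨x²⟩ = 8.0369 / 3.2933.
⟨x²⟩ = 2.4404.

2.44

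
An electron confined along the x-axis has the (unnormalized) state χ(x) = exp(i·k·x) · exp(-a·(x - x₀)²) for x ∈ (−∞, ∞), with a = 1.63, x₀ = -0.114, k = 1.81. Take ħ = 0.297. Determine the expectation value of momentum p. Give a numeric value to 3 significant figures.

0.538

p χ = −iħ dχ/dx; then ⟨p⟩ = ∫ χ*·(pχ) dx / ∫|χ|² dx.
Gaussian moments (u = x − x₀): ∫u^(2j)·e^(−2au²) du = (2j−1)!!/(4a)^j · √(π/(2a)), odd powers integrate to 0; here √(π/(2a)) = 0.98167. Derivatives: χ′ = (ik − 2au)·χ, χ″ = ((ik − 2au)² − 2a)·χ; the odd-in-u pieces drop out.
State is unnormalized: ∫|χ|² dx = 0.98167, and ∫χ*·(−iħ χ') dx = 0.52772, so ⟨p⟩ = 0.52772 / 0.98167.
⟨p⟩ = 0.53757.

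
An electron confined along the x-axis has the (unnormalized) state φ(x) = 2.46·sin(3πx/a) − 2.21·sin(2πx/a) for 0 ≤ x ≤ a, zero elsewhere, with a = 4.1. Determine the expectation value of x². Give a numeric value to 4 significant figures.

⟨x²⟩ = ∫ x²·|φ|² dx / ∫|φ|² dx (integrals over the domain).
On 0 ≤ x ≤ a (j ≠ l): ∫sin²(jπx/a) dx = a/2, ∫sin(jπx/a)·sin(lπx/a) dx = 0; diagonal moments ∫x·sin²(jπx/a) dx = a²/4, ∫x²·sin²(jπx/a) dx = a³·(1/6 − 1/(4j²π²)); cross terms ∫x·sin(jπx/a)·sin(lπx/a) dx = 0 for j + l even and −4jla²/(π²(j² − l²)²) for j + l odd, ∫x²·sin(jπx/a)·sin(lπx/a) dx = (−1)^(j+l)·4jla³/(π²(j² − l²)²); higher powers the same way via product-to-sum and parts.
State is unnormalized: ∫|φ|² dx = 22.418, and ∫φ*·x²·φ dx = 195.20, so ⟨x²⟩ = 195.20 / 22.418.
⟨x²⟩ = 8.7074.

8.707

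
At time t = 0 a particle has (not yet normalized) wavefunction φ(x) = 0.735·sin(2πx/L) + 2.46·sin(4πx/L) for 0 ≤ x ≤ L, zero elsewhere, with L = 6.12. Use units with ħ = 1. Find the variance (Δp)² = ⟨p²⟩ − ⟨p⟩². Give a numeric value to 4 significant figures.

Compute ⟨p⟩ and ⟨p²⟩ separately; (Δp)² = ⟨p²⟩ − ⟨p⟩².
d²/dx² sin(jπx/L) = −(jπ/L)²·sin(jπx/L); on 0 ≤ x ≤ L, ∫sin²(jπx/L) dx = L/2 and ∫sin(jπx/L)·sin(lπx/L) dx = 0 for j ≠ l, so only diagonal terms survive in ∫|φ|² and ∫φ·φ″; ∫φ·φ′ dx = [φ²/2] between the walls = 0.
Normalization: ∫|φ|² dx = 20.171.
⟨p⟩ = 0.0000 and ⟨p²⟩ = 3.9570.
(Δp)² = 3.9570 − (0.0000)² = 3.9570.

3.957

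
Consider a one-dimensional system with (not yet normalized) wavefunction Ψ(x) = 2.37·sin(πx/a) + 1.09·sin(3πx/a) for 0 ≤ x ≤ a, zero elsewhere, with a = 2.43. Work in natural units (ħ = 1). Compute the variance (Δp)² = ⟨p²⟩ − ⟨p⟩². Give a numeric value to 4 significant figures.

Compute ⟨p⟩ and ⟨p²⟩ separately; (Δp)² = ⟨p²⟩ − ⟨p⟩².
d²/dx² sin(jπx/a) = −(jπ/a)²·sin(jπx/a); on 0 ≤ x ≤ a, ∫sin²(jπx/a) dx = a/2 and ∫sin(jπx/a)·sin(lπx/a) dx = 0 for j ≠ l, so only diagonal terms survive in ∫|Ψ|² and ∫Ψ·Ψ″; ∫Ψ·Ψ′ dx = [Ψ²/2] between the walls = 0.
Normalization: ∫|Ψ|² dx = 8.2681.
⟨p⟩ = 0.0000 and ⟨p²⟩ = 4.0060.
(Δp)² = 4.0060 − (0.0000)² = 4.0060.

4.006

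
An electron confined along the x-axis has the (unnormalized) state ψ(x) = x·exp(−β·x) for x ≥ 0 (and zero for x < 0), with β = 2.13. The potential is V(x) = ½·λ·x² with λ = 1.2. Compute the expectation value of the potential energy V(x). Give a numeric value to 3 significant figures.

⟨V⟩ = ∫ V(x)·|ψ|² dx / ∫|ψ|² dx.
Every integrand reduces to terms xʲ·e^(−2βx) on [0, ∞); use ∫₀^∞ xʲ·e^(−2βx) dx = j!/(2β)^(j+1).
State is unnormalized: ∫|ψ|² dx = 0.025870, and ∫ψ*·V(x)·ψ dx = 0.010264, so ⟨V⟩ = 0.010264 / 0.025870.
⟨V⟩ = 0.39675.

0.397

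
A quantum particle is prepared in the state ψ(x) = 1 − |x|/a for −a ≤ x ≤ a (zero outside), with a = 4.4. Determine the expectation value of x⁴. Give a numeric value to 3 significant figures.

10.7

⟨x⁴⟩ = ∫ x⁴·|ψ|² dx / ∫|ψ|² dx (integrals over the domain).
ψ is even, so ∫ over [−a, a] = 2∫₀ᵃ with ψ = 1 − x/a there: ∫₀ᵃ (1 − x/a)² dx = a/3, ∫₀ᵃ x²(1 − x/a)² dx = a³/30, ∫₀ᵃ x⁴(1 − x/a)² dx = a⁵/105.
State is unnormalized: ∫|ψ|² dx = 2.9333, and ∫ψ*·x⁴·ψ dx = 31.413, so ⟨x⁴⟩ = 31.413 / 2.9333.
⟨x⁴⟩ = 10.709.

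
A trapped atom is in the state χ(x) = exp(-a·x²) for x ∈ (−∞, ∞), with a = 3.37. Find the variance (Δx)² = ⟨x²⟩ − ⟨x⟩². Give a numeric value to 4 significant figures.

Compute ⟨x⟩ and ⟨x²⟩ separately, then (Δx)² = ⟨x²⟩ − ⟨x⟩².
Gaussian moments: ∫x^(2j)·e^(−2ax²) dx = (2j−1)!!/(4a)^j · √(π/(2a)), odd powers integrate to 0; here √(π/(2a)) = 0.68272.
Normalization: ∫|χ|² dx = 0.68272.
⟨x⟩ = 0.0000 and ⟨x²⟩ = 0.074184.
(Δx)² = 0.074184 − (0.0000)² = 0.074184.

0.07418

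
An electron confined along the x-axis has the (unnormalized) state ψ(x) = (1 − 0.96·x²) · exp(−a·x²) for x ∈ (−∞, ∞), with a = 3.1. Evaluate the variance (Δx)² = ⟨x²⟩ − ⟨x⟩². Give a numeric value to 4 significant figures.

0.05843

Compute ⟨x⟩ and ⟨x²⟩ separately, then (Δx)² = ⟨x²⟩ − ⟨x⟩².
Expand each integrand as polynomial × e^(−2ax²) and use ∫x^(2j)·e^(−2ax²) dx = (2j−1)!!/(4a)^j · √(π/(2a)), odd powers → 0; here √(π/(2a)) = 0.71183.
Normalization: ∫|ψ|² dx = 0.61441.
⟨x⟩ = 0.0000 and ⟨x²⟩ = 0.058431.
(Δx)² = 0.058431 − (0.0000)² = 0.058431.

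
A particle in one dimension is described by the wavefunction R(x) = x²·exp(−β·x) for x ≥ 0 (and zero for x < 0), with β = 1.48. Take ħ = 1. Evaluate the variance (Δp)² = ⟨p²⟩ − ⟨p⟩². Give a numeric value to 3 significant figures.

0.730

Compute ⟨p⟩ and ⟨p²⟩ separately; (Δp)² = ⟨p²⟩ − ⟨p⟩².
Differentiate x²·exp(−β·x) with the product rule; every integrand then reduces to terms xʲ·e^(−2βx) on [0, ∞), with ∫₀^∞ xʲ·e^(−2βx) dx = j!/(2β)^(j+1).
Normalization: ∫|R|² dx = 0.10562.
⟨p⟩ = 0.0000 and ⟨p²⟩ = 0.73013.
(Δp)² = 0.73013 − (0.0000)² = 0.73013.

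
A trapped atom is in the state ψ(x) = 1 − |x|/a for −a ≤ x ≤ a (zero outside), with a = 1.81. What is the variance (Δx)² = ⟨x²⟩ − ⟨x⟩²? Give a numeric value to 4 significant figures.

0.3276

Compute ⟨x⟩ and ⟨x²⟩ separately, then (Δx)² = ⟨x²⟩ − ⟨x⟩².
ψ is even, so ∫ over [−a, a] = 2∫₀ᵃ with ψ = 1 − x/a there: ∫₀ᵃ (1 − x/a)² dx = a/3, ∫₀ᵃ x²(1 − x/a)² dx = a³/30, ∫₀ᵃ x⁴(1 − x/a)² dx = a⁵/105.
Normalization: ∫|ψ|² dx = 1.2067.
⟨x⟩ = 0.0000 and ⟨x²⟩ = 0.32761.
(Δx)² = 0.32761 − (0.0000)² = 0.32761.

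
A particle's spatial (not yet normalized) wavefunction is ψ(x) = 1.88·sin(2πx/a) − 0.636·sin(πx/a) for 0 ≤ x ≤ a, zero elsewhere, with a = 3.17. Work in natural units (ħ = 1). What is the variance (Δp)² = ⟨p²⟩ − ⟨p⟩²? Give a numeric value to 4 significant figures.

3.626

Compute ⟨p⟩ and ⟨p²⟩ separately; (Δp)² = ⟨p²⟩ − ⟨p⟩².
d²/dx² sin(jπx/a) = −(jπ/a)²·sin(jπx/a); on 0 ≤ x ≤ a, ∫sin²(jπx/a) dx = a/2 and ∫sin(jπx/a)·sin(lπx/a) dx = 0 for j ≠ l, so only diagonal terms survive in ∫|ψ|² and ∫ψ·ψ″; ∫ψ·ψ′ dx = [ψ²/2] between the walls = 0.
Normalization: ∫|ψ|² dx = 6.2432.
⟨p⟩ = 0.0000 and ⟨p²⟩ = 3.6260.
(Δp)² = 3.6260 − (0.0000)² = 3.6260.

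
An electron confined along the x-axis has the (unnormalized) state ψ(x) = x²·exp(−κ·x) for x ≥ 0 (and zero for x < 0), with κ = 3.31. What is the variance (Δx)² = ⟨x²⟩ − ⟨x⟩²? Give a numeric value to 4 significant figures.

Compute ⟨x⟩ and ⟨x²⟩ separately, then (Δx)² = ⟨x²⟩ − ⟨x⟩².
Every integrand reduces to terms xʲ·e^(−2κx) on [0, ∞); use ∫₀^∞ xʲ·e^(−2κx) dx = j!/(2κ)^(j+1).
Normalization: ∫|ψ|² dx = 0.0018876.
⟨x⟩ = 0.75529 and ⟨x²⟩ = 0.68455.
(Δx)² = 0.68455 − (0.75529)² = 0.11409.

0.1141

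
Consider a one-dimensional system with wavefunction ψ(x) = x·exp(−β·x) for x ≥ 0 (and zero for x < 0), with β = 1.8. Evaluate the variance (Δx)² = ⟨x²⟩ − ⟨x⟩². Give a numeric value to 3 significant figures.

Compute ⟨x⟩ and ⟨x²⟩ separately, then (Δx)² = ⟨x²⟩ − ⟨x⟩².
Every integrand reduces to terms xʲ·e^(−2βx) on [0, ∞); use ∫₀^∞ xʲ·e^(−2βx) dx = j!/(2β)^(j+1).
Normalization: ∫|ψ|² dx = 0.042867.
⟨x⟩ = 0.83333 and ⟨x²⟩ = 0.92593.
(Δx)² = 0.92593 − (0.83333)² = 0.23148.

0.231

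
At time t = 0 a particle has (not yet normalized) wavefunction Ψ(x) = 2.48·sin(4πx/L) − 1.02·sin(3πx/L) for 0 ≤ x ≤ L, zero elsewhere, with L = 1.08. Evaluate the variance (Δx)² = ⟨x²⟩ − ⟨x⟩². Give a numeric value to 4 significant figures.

0.07034

Compute ⟨x⟩ and ⟨x²⟩ separately, then (Δx)² = ⟨x²⟩ − ⟨x⟩².
On 0 ≤ x ≤ L (j ≠ l): ∫sin²(jπx/L) dx = L/2, ∫sin(jπx/L)·sin(lπx/L) dx = 0; diagonal moments ∫x·sin²(jπx/L) dx = L²/4, ∫x²·sin²(jπx/L) dx = L³·(1/6 − 1/(4j²π²)); cross terms ∫x·sin(jπx/L)·sin(lπx/L) dx = 0 for j + l even and −4jlL²/(π²(j² − l²)²) for j + l odd, ∫x²·sin(jπx/L)·sin(lπx/L) dx = (−1)^(j+l)·4jlL³/(π²(j² − l²)²); higher powers the same way via product-to-sum and parts.
Normalization: ∫|Ψ|² dx = 3.8830.
⟨x⟩ = 0.69084 and ⟨x²⟩ = 0.54759.
(Δx)² = 0.54759 − (0.69084)² = 0.070340.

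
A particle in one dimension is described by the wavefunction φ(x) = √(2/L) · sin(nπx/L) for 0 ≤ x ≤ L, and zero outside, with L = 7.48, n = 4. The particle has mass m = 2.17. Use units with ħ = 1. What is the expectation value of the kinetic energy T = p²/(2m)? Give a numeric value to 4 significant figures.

T = −(ħ²/2m) d²/dx², so ⟨T⟩ = −(ħ²/2m) ∫ φ*·φ'' dx; with m = 2.17.
d/dx sin(nπx/L) = (nπ/L)·cos(nπx/L) and d²/dx² sin(nπx/L) = −(nπ/L)²·sin(nπx/L); on 0 ≤ x ≤ L, ∫sin²(nπx/L) dx = L/2 and ∫sin(nπx/L)·cos(nπx/L) dx = 0.
⟨T⟩ = 0.65032.

0.6503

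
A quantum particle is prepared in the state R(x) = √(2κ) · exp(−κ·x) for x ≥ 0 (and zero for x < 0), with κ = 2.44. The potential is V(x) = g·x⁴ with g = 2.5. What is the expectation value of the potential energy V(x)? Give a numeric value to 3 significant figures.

0.106

⟨V⟩ = ∫ V(x)·|R|² dx.
Every integrand reduces to terms xʲ·e^(−2κx) on [0, ∞); use ∫₀^∞ xʲ·e^(−2κx) dx = j!/(2κ)^(j+1).
⟨V⟩ = 0.10580.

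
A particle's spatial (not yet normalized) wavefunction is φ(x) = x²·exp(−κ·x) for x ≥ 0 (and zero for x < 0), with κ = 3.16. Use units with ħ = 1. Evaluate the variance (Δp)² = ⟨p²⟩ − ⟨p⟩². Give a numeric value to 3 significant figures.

3.33

Compute ⟨p⟩ and ⟨p²⟩ separately; (Δp)² = ⟨p²⟩ − ⟨p⟩².
Differentiate x²·exp(−κ·x) with the product rule; every integrand then reduces to terms xʲ·e^(−2κx) on [0, ∞), with ∫₀^∞ xʲ·e^(−2κx) dx = j!/(2κ)^(j+1).
Normalization: ∫|φ|² dx = 0.0023803.
⟨p⟩ = 0.0000 and ⟨p²⟩ = 3.3285.
(Δp)² = 3.3285 − (0.0000)² = 3.3285.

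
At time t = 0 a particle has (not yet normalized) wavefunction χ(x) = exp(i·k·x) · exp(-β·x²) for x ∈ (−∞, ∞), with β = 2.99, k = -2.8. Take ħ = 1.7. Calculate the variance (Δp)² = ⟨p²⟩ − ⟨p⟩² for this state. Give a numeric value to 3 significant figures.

8.64

Compute ⟨p⟩ and ⟨p²⟩ separately; (Δp)² = ⟨p²⟩ − ⟨p⟩².
Gaussian moments: ∫x^(2j)·e^(−2βx²) dx = (2j−1)!!/(4β)^j · √(π/(2β)), odd powers integrate to 0; here √(π/(2β)) = 0.72481. Derivatives: χ′ = (ik − 2βx)·χ, χ″ = ((ik − 2βx)² − 2β)·χ; the odd-in-x pieces drop out.
Normalization: ∫|χ|² dx = 0.72481.
⟨p⟩ = -4.7600 and ⟨p²⟩ = 31.299.
(Δp)² = 31.299 − (-4.7600)² = 8.6411.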